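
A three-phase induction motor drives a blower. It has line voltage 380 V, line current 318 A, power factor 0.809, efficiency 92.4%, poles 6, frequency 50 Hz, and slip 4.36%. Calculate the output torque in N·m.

1560 N·m

P_in = √3·V·I·cosφ = 1.732 × 380 × 318 × 0.809 = 169320 W
P_out = η·P_in = 0.924 × 169320 = 156452 W
n_s = 120×50/6 = 1000 rpm; n = 1000×(1−0.0436) = 956 rpm
ω = 2π×956/60 = 100.1 rad/s
τ = P_out/ω = 156452/100.1 = 1560 N·m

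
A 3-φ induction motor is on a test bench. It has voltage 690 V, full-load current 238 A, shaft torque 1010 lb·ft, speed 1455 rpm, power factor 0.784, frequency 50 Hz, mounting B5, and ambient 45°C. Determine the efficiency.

93.6 %

τ = 1010 lb·ft × 1.356 = 1370 N·m
ω = 2π × 1455/60 = 152.4 rad/s; P_out = τω = 1370 × 152.4 = 208788 W
P_in = √3·V_L·I_L·cosφ = 1.732 × 690 × 238 × 0.784 = 222992 W
η = P_out / P_in = 208788 / 222992 = 0.936 = 93.6%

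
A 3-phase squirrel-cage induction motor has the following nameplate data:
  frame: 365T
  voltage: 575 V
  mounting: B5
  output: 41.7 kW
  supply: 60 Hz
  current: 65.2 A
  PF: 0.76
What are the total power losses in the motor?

7650 W

P_in = √3·V·I·cosφ = 1.732×575×65.2×0.76 = 49349 W
P_out = 41700 W
Losses = P_in − P_out = 49349 − 41700 = 7649 W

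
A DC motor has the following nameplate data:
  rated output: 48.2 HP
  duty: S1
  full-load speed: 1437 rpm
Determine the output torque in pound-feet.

P_out = 48.2 × 746 = 35957 W
ω = 2π × 1437/60 = 150.5 rad/s
τ = P_out/ω = 35957/150.5 = 238.9 N·m
In lb·ft: 238.9/1.356 = 176 lb·ft

176 lb·ft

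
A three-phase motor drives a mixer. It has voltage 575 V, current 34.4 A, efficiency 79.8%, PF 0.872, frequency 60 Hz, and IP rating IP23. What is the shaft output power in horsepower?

32 HP

P_in = √3·V·I·cosφ = 1.732 × 575 × 34.4 × 0.872 = 29874 W
P_out = η·P_in = 0.798 × 29874 = 23839 W
= 23839/746 = 32 HP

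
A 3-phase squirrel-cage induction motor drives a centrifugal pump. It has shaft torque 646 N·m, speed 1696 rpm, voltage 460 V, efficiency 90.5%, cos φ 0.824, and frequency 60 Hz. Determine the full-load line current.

193 A

ω = 2π×1696/60 = 177.6 rad/s; P_out = τω = 646 × 177.6 = 114730 W
P_in = P_out / η = 114730 / 0.905 = 126773 W
I_L = P_in / (√3·V_L·cosφ) = 126773 / (1.732 × 460 × 0.824) = 193 A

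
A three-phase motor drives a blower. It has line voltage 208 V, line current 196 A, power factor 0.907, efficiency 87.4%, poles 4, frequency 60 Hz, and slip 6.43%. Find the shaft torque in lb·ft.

P_in = √3·V·I·cosφ = 1.732 × 208 × 196 × 0.907 = 64043 W
P_out = η·P_in = 0.874 × 64043 = 55974 W
n_s = 120×60/4 = 1800 rpm; n = 1800×(1−0.0643) = 1684 rpm
ω = 2π×1684/60 = 176.3 rad/s
τ = P_out/ω = 55974/176.3 = 317.5 N·m
In lb·ft: 317.5/1.356 = 234 lb·ft

234 lb·ft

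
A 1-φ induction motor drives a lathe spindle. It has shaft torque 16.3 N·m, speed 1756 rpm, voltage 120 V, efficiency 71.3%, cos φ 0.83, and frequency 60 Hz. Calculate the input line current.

42.2 A

ω = 2π×1756/60 = 183.9 rad/s; P_out = τω = 16.3 × 183.9 = 2998 W
P_in = P_out / η = 2998 / 0.713 = 4205 W
I = P_in / (V·cosφ) = 4205 / (120 × 0.83) = 42.2 A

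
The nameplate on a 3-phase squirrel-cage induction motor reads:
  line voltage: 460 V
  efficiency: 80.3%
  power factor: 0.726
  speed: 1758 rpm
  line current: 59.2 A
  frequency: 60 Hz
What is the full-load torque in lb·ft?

P_in = √3·V·I·cosφ = 1.732 × 460 × 59.2 × 0.726 = 34242 W
P_out = η·P_in = 0.803 × 34242 = 27496 W
n = 1758 rpm
ω = 2π×1758/60 = 184.1 rad/s
τ = P_out/ω = 27496/184.1 = 149.4 N·m
In lb·ft: 149.4/1.356 = 110 lb·ft

110 lb·ft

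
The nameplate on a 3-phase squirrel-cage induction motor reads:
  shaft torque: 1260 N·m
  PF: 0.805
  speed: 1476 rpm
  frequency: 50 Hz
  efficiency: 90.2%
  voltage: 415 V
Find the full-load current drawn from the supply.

373 A

ω = 2π×1476/60 = 154.6 rad/s; P_out = τω = 1260 × 154.6 = 194796 W
P_in = P_out / η = 194796 / 0.902 = 215960 W
I_L = P_in / (√3·V_L·cosφ) = 215960 / (1.732 × 415 × 0.805) = 373 A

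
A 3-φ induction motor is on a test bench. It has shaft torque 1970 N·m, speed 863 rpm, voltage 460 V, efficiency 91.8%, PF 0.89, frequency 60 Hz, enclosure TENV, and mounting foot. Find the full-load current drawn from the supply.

ω = 2π×863/60 = 90.37 rad/s; P_out = τω = 1970 × 90.37 = 178029 W
P_in = P_out / η = 178029 / 0.918 = 193931 W
I_L = P_in / (√3·V_L·cosφ) = 193931 / (1.732 × 460 × 0.89) = 273 A

273 A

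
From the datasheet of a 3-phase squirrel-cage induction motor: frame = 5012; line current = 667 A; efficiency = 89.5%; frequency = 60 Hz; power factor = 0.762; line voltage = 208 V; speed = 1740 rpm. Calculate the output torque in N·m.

P_in = √3·V·I·cosφ = 1.732 × 208 × 667 × 0.762 = 183102 W
P_out = η·P_in = 0.895 × 183102 = 163876 W
n = 1740 rpm
ω = 2π×1740/60 = 182.2 rad/s
τ = P_out/ω = 163876/182.2 = 899 N·m

899 N·m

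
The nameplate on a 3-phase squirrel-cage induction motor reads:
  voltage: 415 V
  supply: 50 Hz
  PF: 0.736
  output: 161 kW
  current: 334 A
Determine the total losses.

P_in = √3·V·I·cosφ = 1.732×415×334×0.736 = 176693 W
P_out = 161000 W
Losses = P_in − P_out = 176693 − 161000 = 15693 W

15.7 kW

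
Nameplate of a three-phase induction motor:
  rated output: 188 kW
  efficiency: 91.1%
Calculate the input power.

206 kW

P_out = 188000 W
P_in = P_out/η = 188000/0.911 = 206367 W = 206 kW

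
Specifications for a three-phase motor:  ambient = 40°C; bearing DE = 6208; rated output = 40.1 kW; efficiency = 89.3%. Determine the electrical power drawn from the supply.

44.9 kW

P_out = 40100 W
P_in = P_out/η = 40100/0.893 = 44905 W = 44.9 kW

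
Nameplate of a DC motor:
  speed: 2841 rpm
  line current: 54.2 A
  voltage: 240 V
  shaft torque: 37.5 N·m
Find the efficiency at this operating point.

ω = 2π × 2841/60 = 297.5 rad/s; P_out = τω = 37.5 × 297.5 = 11156 W
P_in = V·I = 240 × 54.2 = 13008 W
η = P_out / P_in = 11156 / 13008 = 0.858 = 85.8%

85.8 %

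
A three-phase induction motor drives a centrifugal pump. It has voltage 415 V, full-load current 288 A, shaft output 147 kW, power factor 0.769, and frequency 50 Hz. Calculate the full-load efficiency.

P_out = 147 kW = 147000 W
P_in = √3·V_L·I_L·cosφ = 1.732 × 415 × 288 × 0.769 = 159190 W
η = P_out / P_in = 147000 / 159190 = 0.923 = 92.3%

92.3 %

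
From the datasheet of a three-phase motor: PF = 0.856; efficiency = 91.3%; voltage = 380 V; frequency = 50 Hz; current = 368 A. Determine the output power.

189 kW

P_in = √3·V·I·cosφ = 1.732 × 380 × 368 × 0.856 = 207326 W
P_out = η·P_in = 0.913 × 207326 = 189289 W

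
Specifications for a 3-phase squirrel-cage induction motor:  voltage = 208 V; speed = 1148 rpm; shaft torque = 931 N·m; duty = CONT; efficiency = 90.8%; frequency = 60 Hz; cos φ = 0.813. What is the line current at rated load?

421 A

ω = 2π×1148/60 = 120.2 rad/s; P_out = τω = 931 × 120.2 = 111906 W
P_in = P_out / η = 111906 / 0.908 = 123244 W
I_L = P_in / (√3·V_L·cosφ) = 123244 / (1.732 × 208 × 0.813) = 421 A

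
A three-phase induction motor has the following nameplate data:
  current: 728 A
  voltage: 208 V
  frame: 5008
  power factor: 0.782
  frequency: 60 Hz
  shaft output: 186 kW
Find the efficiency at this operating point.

P_out = 186 kW = 186000 W
P_in = √3·V_L·I_L·cosφ = 1.732 × 208 × 728 × 0.782 = 205092 W
η = P_out / P_in = 186000 / 205092 = 0.907 = 90.7%

90.7 %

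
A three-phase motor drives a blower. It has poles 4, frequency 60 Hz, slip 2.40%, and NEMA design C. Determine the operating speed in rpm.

n_s = 120f/p = 120×60/4 = 1800 rpm
n = n_s(1 − s) = 1800 × (1 − 0.024) = 1757 rpm

1757 rpm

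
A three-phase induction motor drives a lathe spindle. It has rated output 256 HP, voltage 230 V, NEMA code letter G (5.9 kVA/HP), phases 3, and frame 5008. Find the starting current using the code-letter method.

S_LR = 5.9 × 256 = 1510.4 kVA
I_LR = S_LR/(√3·V_L) = 1510400/(1.732×230) = 3790 A

3790 A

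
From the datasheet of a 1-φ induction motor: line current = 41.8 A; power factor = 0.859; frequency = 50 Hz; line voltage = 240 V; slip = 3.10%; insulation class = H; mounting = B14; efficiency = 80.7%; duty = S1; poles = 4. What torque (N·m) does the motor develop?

P_in = V·I·cosφ = 240 × 41.8 × 0.859 = 8617 W
P_out = η·P_in = 0.807 × 8617 = 6954 W
n_s = 120×50/4 = 1500 rpm; n = 1500×(1−0.031) = 1454 rpm
ω = 2π×1454/60 = 152.3 rad/s
τ = P_out/ω = 6954/152.3 = 45.7 N·m

45.7 N·m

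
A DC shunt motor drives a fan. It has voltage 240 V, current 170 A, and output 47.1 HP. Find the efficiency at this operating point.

86.1 %

P_out = 47.1 × 746 = 35137 W
P_in = V·I = 240 × 170 = 40800 W
η = P_out / P_in = 35137 / 40800 = 0.861 = 86.1%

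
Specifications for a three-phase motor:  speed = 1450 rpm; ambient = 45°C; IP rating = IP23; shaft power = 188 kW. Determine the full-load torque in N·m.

ω = 2π × 1450/60 = 151.8 rad/s
τ = P/ω = 188000/151.8 = 1240 N·m

1240 N·m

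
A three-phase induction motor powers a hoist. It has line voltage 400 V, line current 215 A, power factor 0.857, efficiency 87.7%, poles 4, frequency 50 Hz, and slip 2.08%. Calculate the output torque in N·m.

P_in = √3·V·I·cosφ = 1.732 × 400 × 215 × 0.857 = 127652 W
P_out = η·P_in = 0.877 × 127652 = 111951 W
n_s = 120×50/4 = 1500 rpm; n = 1500×(1−0.0208) = 1469 rpm
ω = 2π×1469/60 = 153.8 rad/s
τ = P_out/ω = 111951/153.8 = 728 N·m

728 N·m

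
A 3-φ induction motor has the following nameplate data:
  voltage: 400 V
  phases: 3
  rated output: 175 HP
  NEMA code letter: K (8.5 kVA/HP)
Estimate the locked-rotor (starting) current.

S_LR = 8.5 × 175 = 1487.5 kVA
I_LR = S_LR/(√3·V_L) = 1487500/(1.732×400) = 2150 A

2150 A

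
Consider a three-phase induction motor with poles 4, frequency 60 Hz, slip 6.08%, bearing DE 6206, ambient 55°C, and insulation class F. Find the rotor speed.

n_s = 120f/p = 120×60/4 = 1800 rpm
n = n_s(1 − s) = 1800 × (1 − 0.0608) = 1691 rpm

1691 rpm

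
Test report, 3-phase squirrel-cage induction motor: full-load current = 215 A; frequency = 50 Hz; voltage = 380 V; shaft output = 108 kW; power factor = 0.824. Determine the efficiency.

92.6 %

P_out = 108 kW = 108000 W
P_in = √3·V_L·I_L·cosφ = 1.732 × 380 × 215 × 0.824 = 116600 W
η = P_out / P_in = 108000 / 116600 = 0.926 = 92.6%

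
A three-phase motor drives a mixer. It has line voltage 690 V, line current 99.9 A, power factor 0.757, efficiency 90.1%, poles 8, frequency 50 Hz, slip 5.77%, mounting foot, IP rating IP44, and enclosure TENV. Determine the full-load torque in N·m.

1100 N·m

P_in = √3·V·I·cosφ = 1.732 × 690 × 99.9 × 0.757 = 90377 W
P_out = η·P_in = 0.901 × 90377 = 81430 W
n_s = 120×50/8 = 750 rpm; n = 750×(1−0.0577) = 707 rpm
ω = 2π×707/60 = 74.04 rad/s
τ = P_out/ω = 81430/74.04 = 1100 N·m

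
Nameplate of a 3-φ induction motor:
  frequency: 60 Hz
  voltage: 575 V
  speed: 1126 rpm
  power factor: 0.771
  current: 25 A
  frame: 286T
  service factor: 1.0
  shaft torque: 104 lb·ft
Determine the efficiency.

86.6 %

τ = 104 lb·ft × 1.356 = 141 N·m
ω = 2π × 1126/60 = 117.9 rad/s; P_out = τω = 141 × 117.9 = 16624 W
P_in = √3·V_L·I_L·cosφ = 1.732 × 575 × 25 × 0.771 = 19196 W
η = P_out / P_in = 16624 / 19196 = 0.866 = 86.6%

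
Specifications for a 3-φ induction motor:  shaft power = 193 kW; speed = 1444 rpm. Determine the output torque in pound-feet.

941 lb·ft

ω = 2π × 1444/60 = 151.2 rad/s
τ = P/ω = 193000/151.2 = 1276 N·m
In lb·ft: 1276/1.356 = 941 lb·ft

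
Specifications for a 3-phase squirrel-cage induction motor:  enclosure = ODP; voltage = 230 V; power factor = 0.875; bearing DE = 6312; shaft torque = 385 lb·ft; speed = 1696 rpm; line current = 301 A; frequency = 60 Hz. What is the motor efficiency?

88.4 %

τ = 385 lb·ft × 1.356 = 522.1 N·m
ω = 2π × 1696/60 = 177.6 rad/s; P_out = τω = 522.1 × 177.6 = 92725 W
P_in = √3·V_L·I_L·cosφ = 1.732 × 230 × 301 × 0.875 = 104918 W
η = P_out / P_in = 92725 / 104918 = 0.884 = 88.4%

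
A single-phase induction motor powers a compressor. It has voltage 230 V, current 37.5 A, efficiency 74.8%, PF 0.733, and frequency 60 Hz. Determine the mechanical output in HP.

P_in = V·I·cosφ = 230 × 37.5 × 0.733 = 6322 W
P_out = η·P_in = 0.748 × 6322 = 4729 W
= 4729/746 = 6.34 HP

6.34 HP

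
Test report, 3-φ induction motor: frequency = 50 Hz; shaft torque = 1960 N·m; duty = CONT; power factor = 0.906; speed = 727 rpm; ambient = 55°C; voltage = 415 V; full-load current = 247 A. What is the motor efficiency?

92.8 %

ω = 2π × 727/60 = 76.13 rad/s; P_out = τω = 1960 × 76.13 = 149215 W
P_in = √3·V_L·I_L·cosφ = 1.732 × 415 × 247 × 0.906 = 160850 W
η = P_out / P_in = 149215 / 160850 = 0.928 = 92.8%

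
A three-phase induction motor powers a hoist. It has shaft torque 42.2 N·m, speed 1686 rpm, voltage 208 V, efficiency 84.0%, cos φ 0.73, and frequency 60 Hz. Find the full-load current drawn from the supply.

ω = 2π×1686/60 = 176.6 rad/s; P_out = τω = 42.2 × 176.6 = 7453 W
P_in = P_out / η = 7453 / 0.840 = 8873 W
I_L = P_in / (√3·V_L·cosφ) = 8873 / (1.732 × 208 × 0.73) = 33.7 A

33.7 A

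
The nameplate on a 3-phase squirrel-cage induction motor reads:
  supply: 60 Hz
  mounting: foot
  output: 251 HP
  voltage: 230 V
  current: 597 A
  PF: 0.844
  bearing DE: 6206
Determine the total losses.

P_in = √3·V·I·cosφ = 1.732×230×597×0.844 = 200721 W
P_out = 251×746 = 187246 W
Losses = P_in − P_out = 200721 − 187246 = 13475 W

13500 W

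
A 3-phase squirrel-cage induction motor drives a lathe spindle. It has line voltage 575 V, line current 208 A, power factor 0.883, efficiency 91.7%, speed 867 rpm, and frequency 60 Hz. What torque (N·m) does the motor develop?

P_in = √3·V·I·cosφ = 1.732 × 575 × 208 × 0.883 = 182911 W
P_out = η·P_in = 0.917 × 182911 = 167729 W
n = 867 rpm
ω = 2π×867/60 = 90.79 rad/s
τ = P_out/ω = 167729/90.79 = 1850 N·m

1850 N·m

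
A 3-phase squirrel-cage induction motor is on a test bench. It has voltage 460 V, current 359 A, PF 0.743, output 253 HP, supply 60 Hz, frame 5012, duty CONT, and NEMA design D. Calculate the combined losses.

23800 W

P_in = √3·V·I·cosφ = 1.732×460×359×0.743 = 212515 W
P_out = 253×746 = 188738 W
Losses = P_in − P_out = 212515 − 188738 = 23777 W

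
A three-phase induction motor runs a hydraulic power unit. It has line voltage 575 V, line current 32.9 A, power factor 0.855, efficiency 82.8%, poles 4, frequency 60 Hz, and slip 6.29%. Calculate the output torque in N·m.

P_in = √3·V·I·cosφ = 1.732 × 575 × 32.9 × 0.855 = 28014 W
P_out = η·P_in = 0.828 × 28014 = 23196 W
n_s = 120×60/4 = 1800 rpm; n = 1800×(1−0.0629) = 1687 rpm
ω = 2π×1687/60 = 176.7 rad/s
τ = P_out/ω = 23196/176.7 = 131 N·m

131 N·m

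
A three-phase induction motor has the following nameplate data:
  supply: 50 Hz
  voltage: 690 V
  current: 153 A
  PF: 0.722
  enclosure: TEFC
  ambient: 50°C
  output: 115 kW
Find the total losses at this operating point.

17 kW

P_in = √3·V·I·cosφ = 1.732×690×153×0.722 = 132016 W
P_out = 115000 W
Losses = P_in − P_out = 132016 − 115000 = 17016 W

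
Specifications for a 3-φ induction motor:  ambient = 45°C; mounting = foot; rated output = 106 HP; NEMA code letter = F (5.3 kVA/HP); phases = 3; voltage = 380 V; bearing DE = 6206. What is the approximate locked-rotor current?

S_LR = 5.3 × 106 = 561.8 kVA
I_LR = S_LR/(√3·V_L) = 561800/(1.732×380) = 854 A

854 A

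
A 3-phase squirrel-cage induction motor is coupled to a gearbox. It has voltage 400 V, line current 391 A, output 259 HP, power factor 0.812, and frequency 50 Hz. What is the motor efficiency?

P_out = 259 × 746 = 193214 W
P_in = √3·V_L·I_L·cosφ = 1.732 × 400 × 391 × 0.812 = 219958 W
η = P_out / P_in = 193214 / 219958 = 0.878 = 87.8%

87.8 %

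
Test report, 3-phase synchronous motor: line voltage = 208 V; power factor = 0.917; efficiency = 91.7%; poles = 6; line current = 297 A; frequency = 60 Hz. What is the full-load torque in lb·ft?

528 lb·ft

P_in = √3·V·I·cosφ = 1.732 × 208 × 297 × 0.917 = 98115 W
P_out = η·P_in = 0.917 × 98115 = 89971 W
n = n_s = 120×60/6 = 1200 rpm (synchronous)
ω = 2π×1200/60 = 125.7 rad/s
τ = P_out/ω = 89971/125.7 = 715.8 N·m
In lb·ft: 715.8/1.356 = 528 lb·ft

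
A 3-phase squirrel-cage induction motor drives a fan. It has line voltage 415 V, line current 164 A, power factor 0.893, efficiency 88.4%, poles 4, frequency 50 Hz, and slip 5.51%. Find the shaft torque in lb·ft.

462 lb·ft

P_in = √3·V·I·cosφ = 1.732 × 415 × 164 × 0.893 = 105267 W
P_out = η·P_in = 0.884 × 105267 = 93056 W
n_s = 120×50/4 = 1500 rpm; n = 1500×(1−0.0551) = 1417 rpm
ω = 2π×1417/60 = 148.4 rad/s
τ = P_out/ω = 93056/148.4 = 627.1 N·m
In lb·ft: 627.1/1.356 = 462 lb·ft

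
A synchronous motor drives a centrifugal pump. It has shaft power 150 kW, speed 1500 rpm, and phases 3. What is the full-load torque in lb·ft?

ω = 2π × 1500/60 = 157.1 rad/s
τ = P/ω = 150000/157.1 = 954.8 N·m
In lb·ft: 954.8/1.356 = 704 lb·ft

704 lb·ft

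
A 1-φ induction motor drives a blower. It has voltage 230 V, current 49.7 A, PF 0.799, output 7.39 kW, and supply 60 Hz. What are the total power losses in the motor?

P_in = V·I·cosφ = 230×49.7×0.799 = 9133 W
P_out = 7390 W
Losses = P_in − P_out = 9133 − 7390 = 1743 W

1740 W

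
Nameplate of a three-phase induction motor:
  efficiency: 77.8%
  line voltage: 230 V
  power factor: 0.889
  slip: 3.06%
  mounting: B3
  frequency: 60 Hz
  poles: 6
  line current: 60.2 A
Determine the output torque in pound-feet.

100 lb·ft

P_in = √3·V·I·cosφ = 1.732 × 230 × 60.2 × 0.889 = 21319 W
P_out = η·P_in = 0.778 × 21319 = 16586 W
n_s = 120×60/6 = 1200 rpm; n = 1200×(1−0.0306) = 1163 rpm
ω = 2π×1163/60 = 121.8 rad/s
τ = P_out/ω = 16586/121.8 = 136.2 N·m
In lb·ft: 136.2/1.356 = 100 lb·ft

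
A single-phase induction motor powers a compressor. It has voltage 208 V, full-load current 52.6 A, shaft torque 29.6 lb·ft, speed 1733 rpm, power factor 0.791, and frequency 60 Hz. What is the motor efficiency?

τ = 29.6 lb·ft × 1.356 = 40.14 N·m
ω = 2π × 1733/60 = 181.5 rad/s; P_out = τω = 40.14 × 181.5 = 7285 W
P_in = V·I·cosφ = 208 × 52.6 × 0.791 = 8654 W
η = P_out / P_in = 7285 / 8654 = 0.842 = 84.2%

84.2 %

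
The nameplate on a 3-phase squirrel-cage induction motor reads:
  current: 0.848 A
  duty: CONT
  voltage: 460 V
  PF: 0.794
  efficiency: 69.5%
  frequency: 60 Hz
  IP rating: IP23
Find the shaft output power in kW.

P_in = √3·V·I·cosφ = 1.732 × 460 × 0.848 × 0.794 = 536 W
P_out = η·P_in = 0.695 × 536 = 373 W

0.373 kW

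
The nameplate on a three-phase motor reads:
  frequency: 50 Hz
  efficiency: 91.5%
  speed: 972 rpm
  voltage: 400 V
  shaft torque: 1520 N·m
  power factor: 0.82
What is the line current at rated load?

298 A

ω = 2π×972/60 = 101.8 rad/s; P_out = τω = 1520 × 101.8 = 154736 W
P_in = P_out / η = 154736 / 0.915 = 169110 W
I_L = P_in / (√3·V_L·cosφ) = 169110 / (1.732 × 400 × 0.82) = 298 A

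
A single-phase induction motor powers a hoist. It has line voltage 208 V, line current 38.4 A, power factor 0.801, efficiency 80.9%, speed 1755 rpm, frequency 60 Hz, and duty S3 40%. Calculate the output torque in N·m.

P_in = V·I·cosφ = 208 × 38.4 × 0.801 = 6398 W
P_out = η·P_in = 0.809 × 6398 = 5176 W
n = 1755 rpm
ω = 2π×1755/60 = 183.8 rad/s
τ = P_out/ω = 5176/183.8 = 28.2 N·m

28.2 N·m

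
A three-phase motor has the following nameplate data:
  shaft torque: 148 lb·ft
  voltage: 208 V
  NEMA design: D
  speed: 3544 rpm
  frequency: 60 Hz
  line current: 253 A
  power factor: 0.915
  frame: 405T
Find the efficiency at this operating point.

89.3 %

τ = 148 lb·ft × 1.356 = 200.7 N·m
ω = 2π × 3544/60 = 371.1 rad/s; P_out = τω = 200.7 × 371.1 = 74480 W
P_in = √3·V_L·I_L·cosφ = 1.732 × 208 × 253 × 0.915 = 83397 W
η = P_out / P_in = 74480 / 83397 = 0.893 = 89.3%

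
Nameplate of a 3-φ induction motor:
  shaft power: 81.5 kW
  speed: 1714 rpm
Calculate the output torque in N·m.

ω = 2π × 1714/60 = 179.5 rad/s
τ = P/ω = 81500/179.5 = 454 N·m

454 N·m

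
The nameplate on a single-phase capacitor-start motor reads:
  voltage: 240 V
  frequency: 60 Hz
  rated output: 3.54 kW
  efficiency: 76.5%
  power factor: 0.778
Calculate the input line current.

24.8 A

P_out = 3.54 kW = 3540 W
P_in = P_out / η = 3540 / 0.765 = 4627 W
I = P_in / (V·cosφ) = 4627 / (240 × 0.778) = 24.8 A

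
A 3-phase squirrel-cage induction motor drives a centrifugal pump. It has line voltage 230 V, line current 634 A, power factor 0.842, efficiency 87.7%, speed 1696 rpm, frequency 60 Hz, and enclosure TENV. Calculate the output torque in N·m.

1050 N·m

P_in = √3·V·I·cosφ = 1.732 × 230 × 634 × 0.842 = 212656 W
P_out = η·P_in = 0.877 × 212656 = 186499 W
n = 1696 rpm
ω = 2π×1696/60 = 177.6 rad/s
τ = P_out/ω = 186499/177.6 = 1050 N·m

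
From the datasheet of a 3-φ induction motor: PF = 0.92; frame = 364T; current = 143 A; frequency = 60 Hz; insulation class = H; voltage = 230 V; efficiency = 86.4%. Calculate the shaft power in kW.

45.3 kW

P_in = √3·V·I·cosφ = 1.732 × 230 × 143 × 0.92 = 52408 W
P_out = η·P_in = 0.864 × 52408 = 45281 W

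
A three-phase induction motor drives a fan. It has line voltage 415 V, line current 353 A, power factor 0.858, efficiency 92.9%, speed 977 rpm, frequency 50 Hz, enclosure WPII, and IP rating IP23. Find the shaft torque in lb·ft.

P_in = √3·V·I·cosφ = 1.732 × 415 × 353 × 0.858 = 217700 W
P_out = η·P_in = 0.929 × 217700 = 202243 W
n = 977 rpm
ω = 2π×977/60 = 102.3 rad/s
τ = P_out/ω = 202243/102.3 = 1977 N·m
In lb·ft: 1977/1.356 = 1460 lb·ft

1460 lb·ft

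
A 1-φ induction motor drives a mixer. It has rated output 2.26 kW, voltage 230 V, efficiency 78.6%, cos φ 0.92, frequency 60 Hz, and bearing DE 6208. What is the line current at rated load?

13.6 A

P_out = 2.26 kW = 2260 W
P_in = P_out / η = 2260 / 0.786 = 2875 W
I = P_in / (V·cosφ) = 2875 / (230 × 0.92) = 13.6 A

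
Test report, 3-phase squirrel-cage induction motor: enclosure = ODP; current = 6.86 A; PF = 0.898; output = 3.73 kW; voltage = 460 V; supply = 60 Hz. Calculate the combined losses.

1180 W

P_in = √3·V·I·cosφ = 1.732×460×6.86×0.898 = 4908 W
P_out = 3730 W
Losses = P_in − P_out = 4908 − 3730 = 1178 W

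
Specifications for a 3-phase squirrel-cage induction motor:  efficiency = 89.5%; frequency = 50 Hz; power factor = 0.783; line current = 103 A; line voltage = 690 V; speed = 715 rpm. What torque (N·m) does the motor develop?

1150 N·m

P_in = √3·V·I·cosφ = 1.732 × 690 × 103 × 0.783 = 96382 W
P_out = η·P_in = 0.895 × 96382 = 86262 W
n = 715 rpm
ω = 2π×715/60 = 74.87 rad/s
τ = P_out/ω = 86262/74.87 = 1150 N·m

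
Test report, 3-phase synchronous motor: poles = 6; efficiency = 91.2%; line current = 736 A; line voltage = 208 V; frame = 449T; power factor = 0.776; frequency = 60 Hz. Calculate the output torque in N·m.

P_in = √3·V·I·cosφ = 1.732 × 208 × 736 × 0.776 = 205755 W
P_out = η·P_in = 0.912 × 205755 = 187649 W
n = n_s = 120×60/6 = 1200 rpm (synchronous)
ω = 2π×1200/60 = 125.7 rad/s
τ = P_out/ω = 187649/125.7 = 1490 N·m

1490 N·m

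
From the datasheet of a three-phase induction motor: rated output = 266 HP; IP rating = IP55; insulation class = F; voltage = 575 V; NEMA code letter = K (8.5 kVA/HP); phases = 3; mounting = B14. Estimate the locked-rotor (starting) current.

2270 A

S_LR = 8.5 × 266 = 2261 kVA
I_LR = S_LR/(√3·V_L) = 2261000/(1.732×575) = 2270 A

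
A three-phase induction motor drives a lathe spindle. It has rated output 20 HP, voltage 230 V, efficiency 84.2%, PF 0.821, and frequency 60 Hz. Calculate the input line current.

54.2 A

P_out = 20 × 746 = 14920 W
P_in = P_out / η = 14920 / 0.842 = 17720 W
I_L = P_in / (√3·V_L·cosφ) = 17720 / (1.732 × 230 × 0.821) = 54.2 A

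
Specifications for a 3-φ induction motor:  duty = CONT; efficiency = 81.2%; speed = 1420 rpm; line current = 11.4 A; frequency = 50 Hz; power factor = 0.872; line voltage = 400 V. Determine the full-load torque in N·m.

P_in = √3·V·I·cosφ = 1.732 × 400 × 11.4 × 0.872 = 6887 W
P_out = η·P_in = 0.812 × 6887 = 5592 W
n = 1420 rpm
ω = 2π×1420/60 = 148.7 rad/s
τ = P_out/ω = 5592/148.7 = 37.6 N·m

37.6 N·m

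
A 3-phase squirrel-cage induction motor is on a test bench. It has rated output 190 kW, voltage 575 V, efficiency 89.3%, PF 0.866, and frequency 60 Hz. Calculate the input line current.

P_out = 190 kW = 190000 W
P_in = P_out / η = 190000 / 0.893 = 212766 W
I_L = P_in / (√3·V_L·cosφ) = 212766 / (1.732 × 575 × 0.866) = 247 A

247 A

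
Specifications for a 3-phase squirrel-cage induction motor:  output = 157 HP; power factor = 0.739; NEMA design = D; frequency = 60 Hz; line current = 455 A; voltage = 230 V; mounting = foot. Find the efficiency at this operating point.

P_out = 157 × 746 = 117122 W
P_in = √3·V_L·I_L·cosφ = 1.732 × 230 × 455 × 0.739 = 133947 W
η = P_out / P_in = 117122 / 133947 = 0.874 = 87.4%

87.4 %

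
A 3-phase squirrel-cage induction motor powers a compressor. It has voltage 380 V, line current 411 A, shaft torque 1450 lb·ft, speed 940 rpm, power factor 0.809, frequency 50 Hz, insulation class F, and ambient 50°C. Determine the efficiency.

88.4 %

τ = 1450 lb·ft × 1.356 = 1966 N·m
ω = 2π × 940/60 = 98.44 rad/s; P_out = τω = 1966 × 98.44 = 193533 W
P_in = √3·V_L·I_L·cosφ = 1.732 × 380 × 411 × 0.809 = 218838 W
η = P_out / P_in = 193533 / 218838 = 0.884 = 88.4%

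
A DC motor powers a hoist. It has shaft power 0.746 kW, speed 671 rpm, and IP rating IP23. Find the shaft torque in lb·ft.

7.83 lb·ft

ω = 2π × 671/60 = 70.27 rad/s
τ = P/ω = 746/70.27 = 10.62 N·m
In lb·ft: 10.62/1.356 = 7.83 lb·ft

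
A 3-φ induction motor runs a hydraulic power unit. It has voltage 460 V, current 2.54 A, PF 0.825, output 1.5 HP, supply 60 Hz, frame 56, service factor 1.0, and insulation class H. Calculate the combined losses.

P_in = √3·V·I·cosφ = 1.732×460×2.54×0.825 = 1670 W
P_out = 1.5×746 = 1119 W
Losses = P_in − P_out = 1670 − 1119 = 551 W

551 W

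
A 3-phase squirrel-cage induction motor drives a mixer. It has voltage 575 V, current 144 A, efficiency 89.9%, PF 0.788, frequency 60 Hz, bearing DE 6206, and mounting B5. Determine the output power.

102 kW

P_in = √3·V·I·cosφ = 1.732 × 575 × 144 × 0.788 = 113007 W
P_out = η·P_in = 0.899 × 113007 = 101593 W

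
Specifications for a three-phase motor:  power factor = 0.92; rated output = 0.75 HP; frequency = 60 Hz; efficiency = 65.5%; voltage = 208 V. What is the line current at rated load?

2.58 A

P_out = 0.75 × 746 = 560 W
P_in = P_out / η = 560 / 0.655 = 855 W
I_L = P_in / (√3·V_L·cosφ) = 855 / (1.732 × 208 × 0.92) = 2.58 A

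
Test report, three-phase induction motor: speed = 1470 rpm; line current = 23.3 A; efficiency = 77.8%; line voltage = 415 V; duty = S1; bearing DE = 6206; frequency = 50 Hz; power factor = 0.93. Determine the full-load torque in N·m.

P_in = √3·V·I·cosφ = 1.732 × 415 × 23.3 × 0.93 = 15575 W
P_out = η·P_in = 0.778 × 15575 = 12117 W
n = 1470 rpm
ω = 2π×1470/60 = 153.9 rad/s
τ = P_out/ω = 12117/153.9 = 78.7 N·m

78.7 N·m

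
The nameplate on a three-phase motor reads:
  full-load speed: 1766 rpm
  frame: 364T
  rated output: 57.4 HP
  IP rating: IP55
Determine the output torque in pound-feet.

P_out = 57.4 × 746 = 42820 W
ω = 2π × 1766/60 = 184.9 rad/s
τ = P_out/ω = 42820/184.9 = 231.6 N·m
In lb·ft: 231.6/1.356 = 171 lb·ft

171 lb·ft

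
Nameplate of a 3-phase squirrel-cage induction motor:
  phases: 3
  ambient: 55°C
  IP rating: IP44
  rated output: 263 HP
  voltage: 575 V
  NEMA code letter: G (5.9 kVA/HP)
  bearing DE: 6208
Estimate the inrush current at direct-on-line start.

1560 A

S_LR = 5.9 × 263 = 1551.7 kVA
I_LR = S_LR/(√3·V_L) = 1551700/(1.732×575) = 1560 A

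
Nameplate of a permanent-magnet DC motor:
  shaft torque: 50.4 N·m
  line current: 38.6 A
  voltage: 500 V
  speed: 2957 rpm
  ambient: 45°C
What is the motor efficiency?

ω = 2π × 2957/60 = 309.7 rad/s; P_out = τω = 50.4 × 309.7 = 15609 W
P_in = V·I = 500 × 38.6 = 19300 W
η = P_out / P_in = 15609 / 19300 = 0.809 = 80.9%

80.9 %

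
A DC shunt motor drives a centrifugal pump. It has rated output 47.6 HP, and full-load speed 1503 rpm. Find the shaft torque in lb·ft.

166 lb·ft

P_out = 47.6 × 746 = 35510 W
ω = 2π × 1503/60 = 157.4 rad/s
τ = P_out/ω = 35510/157.4 = 225.6 N·m
In lb·ft: 225.6/1.356 = 166 lb·ft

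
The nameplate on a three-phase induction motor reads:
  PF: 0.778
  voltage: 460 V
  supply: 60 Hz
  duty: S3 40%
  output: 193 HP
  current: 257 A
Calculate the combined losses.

15.3 kW

P_in = √3·V·I·cosφ = 1.732×460×257×0.778 = 159301 W
P_out = 193×746 = 143978 W
Losses = P_in − P_out = 159301 − 143978 = 15323 W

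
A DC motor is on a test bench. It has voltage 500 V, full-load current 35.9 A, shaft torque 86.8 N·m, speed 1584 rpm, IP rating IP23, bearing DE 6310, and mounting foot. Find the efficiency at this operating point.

80.2 %

ω = 2π × 1584/60 = 165.9 rad/s; P_out = τω = 86.8 × 165.9 = 14400 W
P_in = V·I = 500 × 35.9 = 17950 W
η = P_out / P_in = 14400 / 17950 = 0.802 = 80.2%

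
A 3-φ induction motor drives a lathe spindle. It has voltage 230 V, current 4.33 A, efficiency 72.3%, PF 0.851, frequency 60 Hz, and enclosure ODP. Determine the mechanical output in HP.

P_in = √3·V·I·cosφ = 1.732 × 230 × 4.33 × 0.851 = 1468 W
P_out = η·P_in = 0.723 × 1468 = 1061 W
= 1061/746 = 1.42 HP

1.42 HP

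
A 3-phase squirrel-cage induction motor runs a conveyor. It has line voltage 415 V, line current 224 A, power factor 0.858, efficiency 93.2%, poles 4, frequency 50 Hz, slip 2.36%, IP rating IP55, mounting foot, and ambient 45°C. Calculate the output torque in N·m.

P_in = √3·V·I·cosφ = 1.732 × 415 × 224 × 0.858 = 138144 W
P_out = η·P_in = 0.932 × 138144 = 128750 W
n_s = 120×50/4 = 1500 rpm; n = 1500×(1−0.0236) = 1465 rpm
ω = 2π×1465/60 = 153.4 rad/s
τ = P_out/ω = 128750/153.4 = 839 N·m

839 N·m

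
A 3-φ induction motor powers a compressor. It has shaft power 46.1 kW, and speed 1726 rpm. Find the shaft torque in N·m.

255 N·m

ω = 2π × 1726/60 = 180.7 rad/s
τ = P/ω = 46100/180.7 = 255 N·m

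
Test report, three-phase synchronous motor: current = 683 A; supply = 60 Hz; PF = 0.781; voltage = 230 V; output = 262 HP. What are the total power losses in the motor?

17000 W

P_in = √3·V·I·cosφ = 1.732×230×683×0.781 = 212494 W
P_out = 262×746 = 195452 W
Losses = P_in − P_out = 212494 − 195452 = 17042 W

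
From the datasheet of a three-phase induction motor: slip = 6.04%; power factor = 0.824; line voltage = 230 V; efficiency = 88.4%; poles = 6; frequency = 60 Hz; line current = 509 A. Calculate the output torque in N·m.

1250 N·m

P_in = √3·V·I·cosφ = 1.732 × 230 × 509 × 0.824 = 167079 W
P_out = η·P_in = 0.884 × 167079 = 147698 W
n_s = 120×60/6 = 1200 rpm; n = 1200×(1−0.0604) = 1128 rpm
ω = 2π×1128/60 = 118.1 rad/s
τ = P_out/ω = 147698/118.1 = 1250 N·m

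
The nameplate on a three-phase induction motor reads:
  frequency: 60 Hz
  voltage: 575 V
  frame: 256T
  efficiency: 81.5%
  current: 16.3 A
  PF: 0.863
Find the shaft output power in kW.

11.4 kW

P_in = √3·V·I·cosφ = 1.732 × 575 × 16.3 × 0.863 = 14009 W
P_out = η·P_in = 0.815 × 14009 = 11417 W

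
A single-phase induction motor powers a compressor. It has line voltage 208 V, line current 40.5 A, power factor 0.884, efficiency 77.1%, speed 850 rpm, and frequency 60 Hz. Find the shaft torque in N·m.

64.5 N·m

P_in = V·I·cosφ = 208 × 40.5 × 0.884 = 7447 W
P_out = η·P_in = 0.771 × 7447 = 5742 W
n = 850 rpm
ω = 2π×850/60 = 89.01 rad/s
τ = P_out/ω = 5742/89.01 = 64.5 N·m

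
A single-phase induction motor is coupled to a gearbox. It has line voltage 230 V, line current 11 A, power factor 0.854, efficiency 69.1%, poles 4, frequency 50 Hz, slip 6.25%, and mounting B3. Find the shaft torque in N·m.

P_in = V·I·cosφ = 230 × 11 × 0.854 = 2161 W
P_out = η·P_in = 0.691 × 2161 = 1493 W
n_s = 120×50/4 = 1500 rpm; n = 1500×(1−0.0625) = 1406 rpm
ω = 2π×1406/60 = 147.2 rad/s
τ = P_out/ω = 1493/147.2 = 10.1 N·m

10.1 N·m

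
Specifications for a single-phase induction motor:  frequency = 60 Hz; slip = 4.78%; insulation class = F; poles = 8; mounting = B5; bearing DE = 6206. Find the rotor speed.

857 rpm

n_s = 120f/p = 120×60/8 = 900 rpm
n = n_s(1 − s) = 900 × (1 − 0.0478) = 857 rpm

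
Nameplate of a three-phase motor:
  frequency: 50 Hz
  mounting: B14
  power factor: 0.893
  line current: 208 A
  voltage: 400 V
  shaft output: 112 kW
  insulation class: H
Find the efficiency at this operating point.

P_out = 112 kW = 112000 W
P_in = √3·V_L·I_L·cosφ = 1.732 × 400 × 208 × 0.893 = 128683 W
η = P_out / P_in = 112000 / 128683 = 0.870 = 87.0%

87.0 %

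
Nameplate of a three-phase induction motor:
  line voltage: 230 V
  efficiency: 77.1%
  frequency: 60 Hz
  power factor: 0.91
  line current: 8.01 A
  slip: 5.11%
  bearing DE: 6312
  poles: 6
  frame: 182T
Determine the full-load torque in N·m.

P_in = √3·V·I·cosφ = 1.732 × 230 × 8.01 × 0.91 = 2904 W
P_out = η·P_in = 0.771 × 2904 = 2239 W
n_s = 120×60/6 = 1200 rpm; n = 1200×(1−0.0511) = 1139 rpm
ω = 2π×1139/60 = 119.3 rad/s
τ = P_out/ω = 2239/119.3 = 18.8 N·m

18.8 N·m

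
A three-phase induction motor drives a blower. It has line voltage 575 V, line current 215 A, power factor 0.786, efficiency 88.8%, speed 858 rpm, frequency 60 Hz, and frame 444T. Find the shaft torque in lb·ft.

P_in = √3·V·I·cosφ = 1.732 × 575 × 215 × 0.786 = 168297 W
P_out = η·P_in = 0.888 × 168297 = 149448 W
n = 858 rpm
ω = 2π×858/60 = 89.85 rad/s
τ = P_out/ω = 149448/89.85 = 1663 N·m
In lb·ft: 1663/1.356 = 1230 lb·ft

1230 lb·ft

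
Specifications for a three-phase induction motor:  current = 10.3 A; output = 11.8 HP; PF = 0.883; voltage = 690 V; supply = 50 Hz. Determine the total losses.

2070 W

P_in = √3·V·I·cosφ = 1.732×690×10.3×0.883 = 10869 W
P_out = 11.8×746 = 8803 W
Losses = P_in − P_out = 10869 − 8803 = 2066 W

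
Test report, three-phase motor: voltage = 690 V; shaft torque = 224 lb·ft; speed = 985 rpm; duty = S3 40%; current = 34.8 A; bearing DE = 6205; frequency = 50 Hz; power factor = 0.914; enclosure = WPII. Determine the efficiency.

τ = 224 lb·ft × 1.356 = 303.7 N·m
ω = 2π × 985/60 = 103.1 rad/s; P_out = τω = 303.7 × 103.1 = 31311 W
P_in = √3·V_L·I_L·cosφ = 1.732 × 690 × 34.8 × 0.914 = 38012 W
η = P_out / P_in = 31311 / 38012 = 0.824 = 82.4%

82.4 %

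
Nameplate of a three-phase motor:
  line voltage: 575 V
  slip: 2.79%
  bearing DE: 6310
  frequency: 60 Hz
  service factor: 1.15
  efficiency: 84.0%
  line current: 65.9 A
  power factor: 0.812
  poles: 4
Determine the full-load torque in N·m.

244 N·m

P_in = √3·V·I·cosφ = 1.732 × 575 × 65.9 × 0.812 = 53291 W
P_out = η·P_in = 0.84 × 53291 = 44764 W
n_s = 120×60/4 = 1800 rpm; n = 1800×(1−0.0279) = 1750 rpm
ω = 2π×1750/60 = 183.3 rad/s
τ = P_out/ω = 44764/183.3 = 244 N·m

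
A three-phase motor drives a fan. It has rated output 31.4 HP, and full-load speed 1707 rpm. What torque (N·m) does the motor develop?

131 N·m

P_out = 31.4 × 746 = 23424 W
ω = 2π × 1707/60 = 178.8 rad/s
τ = P_out/ω = 23424/178.8 = 131 N·m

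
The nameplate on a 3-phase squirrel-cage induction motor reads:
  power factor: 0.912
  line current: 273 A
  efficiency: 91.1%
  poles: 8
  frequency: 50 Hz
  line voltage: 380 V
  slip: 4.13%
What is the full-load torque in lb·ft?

P_in = √3·V·I·cosφ = 1.732 × 380 × 273 × 0.912 = 163866 W
P_out = η·P_in = 0.911 × 163866 = 149282 W
n_s = 120×50/8 = 750 rpm; n = 750×(1−0.0413) = 719 rpm
ω = 2π×719/60 = 75.29 rad/s
τ = P_out/ω = 149282/75.29 = 1983 N·m
In lb·ft: 1983/1.356 = 1460 lb·ft

1460 lb·ft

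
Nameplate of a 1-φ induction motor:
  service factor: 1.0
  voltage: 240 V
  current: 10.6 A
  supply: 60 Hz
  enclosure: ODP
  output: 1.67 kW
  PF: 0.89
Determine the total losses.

594 W

P_in = V·I·cosφ = 240×10.6×0.89 = 2264 W
P_out = 1670 W
Losses = P_in − P_out = 2264 − 1670 = 594 W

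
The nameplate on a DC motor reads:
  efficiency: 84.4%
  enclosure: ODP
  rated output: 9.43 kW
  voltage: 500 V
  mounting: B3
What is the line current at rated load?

P_out = 9.43 kW = 9430 W
P_in = P_out / η = 9430 / 0.844 = 11173 W
I = P_in / V = 11173 / 500 = 22.3 A

22.3 A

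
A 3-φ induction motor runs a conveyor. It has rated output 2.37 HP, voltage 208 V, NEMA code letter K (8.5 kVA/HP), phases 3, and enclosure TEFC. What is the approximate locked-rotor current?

S_LR = 8.5 × 2.37 = 20.145 kVA
I_LR = S_LR/(√3·V_L) = 20145/(1.732×208) = 55.9 A

55.9 A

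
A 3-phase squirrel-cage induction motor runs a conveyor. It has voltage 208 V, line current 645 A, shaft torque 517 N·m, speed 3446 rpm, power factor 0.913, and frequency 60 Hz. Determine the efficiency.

ω = 2π × 3446/60 = 360.9 rad/s; P_out = τω = 517 × 360.9 = 186585 W
P_in = √3·V_L·I_L·cosφ = 1.732 × 208 × 645 × 0.913 = 212149 W
η = P_out / P_in = 186585 / 212149 = 0.879 = 87.9%

87.9 %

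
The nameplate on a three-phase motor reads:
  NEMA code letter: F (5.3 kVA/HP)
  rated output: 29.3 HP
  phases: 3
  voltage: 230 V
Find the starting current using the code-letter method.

S_LR = 5.3 × 29.3 = 155.29 kVA
I_LR = S_LR/(√3·V_L) = 155290/(1.732×230) = 390 A

390 A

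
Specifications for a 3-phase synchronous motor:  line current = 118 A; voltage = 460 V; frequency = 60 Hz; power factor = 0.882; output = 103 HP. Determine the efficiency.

92.7 %

P_out = 103 × 746 = 76838 W
P_in = √3·V_L·I_L·cosφ = 1.732 × 460 × 118 × 0.882 = 82919 W
η = P_out / P_in = 76838 / 82919 = 0.927 = 92.7%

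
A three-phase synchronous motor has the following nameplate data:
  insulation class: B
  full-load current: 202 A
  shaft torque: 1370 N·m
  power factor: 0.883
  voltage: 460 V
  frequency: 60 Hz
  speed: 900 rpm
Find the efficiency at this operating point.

90.9 %

ω = 2π × 900/60 = 94.25 rad/s; P_out = τω = 1370 × 94.25 = 129123 W
P_in = √3·V_L·I_L·cosφ = 1.732 × 460 × 202 × 0.883 = 142108 W
η = P_out / P_in = 129123 / 142108 = 0.909 = 90.9%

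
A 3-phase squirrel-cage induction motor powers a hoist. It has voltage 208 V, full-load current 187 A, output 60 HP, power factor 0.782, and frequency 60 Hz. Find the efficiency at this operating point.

85.0 %

P_out = 60 × 746 = 44760 W
P_in = √3·V_L·I_L·cosφ = 1.732 × 208 × 187 × 0.782 = 52682 W
η = P_out / P_in = 44760 / 52682 = 0.850 = 85.0%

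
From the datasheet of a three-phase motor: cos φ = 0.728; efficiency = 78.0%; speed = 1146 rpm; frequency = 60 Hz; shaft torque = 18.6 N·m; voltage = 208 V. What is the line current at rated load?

ω = 2π×1146/60 = 120 rad/s; P_out = τω = 18.6 × 120 = 2232 W
P_in = P_out / η = 2232 / 0.780 = 2862 W
I_L = P_in / (√3·V_L·cosφ) = 2862 / (1.732 × 208 × 0.728) = 10.9 A

10.9 A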